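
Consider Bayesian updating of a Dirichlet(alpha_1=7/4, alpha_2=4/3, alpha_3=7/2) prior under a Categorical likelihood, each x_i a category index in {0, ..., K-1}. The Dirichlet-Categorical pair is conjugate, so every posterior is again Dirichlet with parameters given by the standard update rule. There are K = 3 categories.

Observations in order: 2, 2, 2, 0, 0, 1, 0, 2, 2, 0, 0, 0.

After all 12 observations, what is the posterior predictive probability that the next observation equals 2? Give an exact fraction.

102/223

obs 1: x=2 → posterior Dirichlet(7/4, 4/3, 9/2)
obs 2: x=2 → posterior Dirichlet(7/4, 4/3, 11/2)
obs 3: x=2 → posterior Dirichlet(7/4, 4/3, 13/2)
obs 4: x=0 → posterior Dirichlet(11/4, 4/3, 13/2)
obs 5: x=0 → posterior Dirichlet(15/4, 4/3, 13/2)
obs 6: x=1 → posterior Dirichlet(15/4, 7/3, 13/2)
obs 7: x=0 → posterior Dirichlet(19/4, 7/3, 13/2)
obs 8: x=2 → posterior Dirichlet(19/4, 7/3, 15/2)
obs 9: x=2 → posterior Dirichlet(19/4, 7/3, 17/2)
obs 10: x=0 → posterior Dirichlet(23/4, 7/3, 17/2)
obs 11: x=0 → posterior Dirichlet(27/4, 7/3, 17/2)
obs 12: x=0 → posterior Dirichlet(31/4, 7/3, 17/2)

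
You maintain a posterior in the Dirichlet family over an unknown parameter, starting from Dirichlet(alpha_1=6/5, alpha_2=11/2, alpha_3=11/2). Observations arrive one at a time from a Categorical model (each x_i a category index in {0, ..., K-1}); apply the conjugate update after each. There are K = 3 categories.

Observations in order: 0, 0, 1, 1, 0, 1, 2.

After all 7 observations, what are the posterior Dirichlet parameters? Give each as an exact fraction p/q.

alpha_1=21/5, alpha_2=17/2, alpha_3=13/2

obs 1: x=0 → posterior Dirichlet(11/5, 11/2, 11/2)
obs 2: x=0 → posterior Dirichlet(16/5, 11/2, 11/2)
obs 3: x=1 → posterior Dirichlet(16/5, 13/2, 11/2)
obs 4: x=1 → posterior Dirichlet(16/5, 15/2, 11/2)
obs 5: x=0 → posterior Dirichlet(21/5, 15/2, 11/2)
obs 6: x=1 → posterior Dirichlet(21/5, 17/2, 11/2)
obs 7: x=2 → posterior Dirichlet(21/5, 17/2, 13/2)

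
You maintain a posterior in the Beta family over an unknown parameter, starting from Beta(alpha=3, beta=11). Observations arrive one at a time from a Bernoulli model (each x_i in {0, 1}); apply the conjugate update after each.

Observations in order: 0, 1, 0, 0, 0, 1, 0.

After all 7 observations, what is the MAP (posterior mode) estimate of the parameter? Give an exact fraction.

obs 1: x=0 → posterior Beta(3, 12)
obs 2: x=1 → posterior Beta(4, 12)
obs 3: x=0 → posterior Beta(4, 13)
obs 4: x=0 → posterior Beta(4, 14)
obs 5: x=0 → posterior Beta(4, 15)
obs 6: x=1 → posterior Beta(5, 15)
obs 7: x=0 → posterior Beta(5, 16)

4/19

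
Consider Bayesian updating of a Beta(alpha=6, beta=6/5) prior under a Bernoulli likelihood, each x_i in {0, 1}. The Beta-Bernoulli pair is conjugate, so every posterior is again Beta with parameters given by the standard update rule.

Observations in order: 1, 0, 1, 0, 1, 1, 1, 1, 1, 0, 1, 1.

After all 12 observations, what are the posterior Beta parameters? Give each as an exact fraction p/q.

alpha=15, beta=21/5

obs 1: x=1 → posterior Beta(7, 6/5)
obs 2: x=0 → posterior Beta(7, 11/5)
obs 3: x=1 → posterior Beta(8, 11/5)
obs 4: x=0 → posterior Beta(8, 16/5)
obs 5: x=1 → posterior Beta(9, 16/5)
obs 6: x=1 → posterior Beta(10, 16/5)
obs 7: x=1 → posterior Beta(11, 16/5)
obs 8: x=1 → posterior Beta(12, 16/5)
obs 9: x=1 → posterior Beta(13, 16/5)
obs 10: x=0 → posterior Beta(13, 21/5)
obs 11: x=1 → posterior Beta(14, 21/5)
obs 12: x=1 → posterior Beta(15, 21/5)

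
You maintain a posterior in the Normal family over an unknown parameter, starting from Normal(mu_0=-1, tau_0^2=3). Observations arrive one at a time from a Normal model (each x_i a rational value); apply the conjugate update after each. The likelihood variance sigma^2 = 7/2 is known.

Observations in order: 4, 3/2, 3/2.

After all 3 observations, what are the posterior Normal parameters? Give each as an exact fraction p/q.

mu_0=7/5, tau_0^2=21/25

obs 1: x=4 → posterior Normal(17/13, 21/13)
obs 2: x=3/2 → posterior Normal(26/19, 21/19)
obs 3: x=3/2 → posterior Normal(7/5, 21/25)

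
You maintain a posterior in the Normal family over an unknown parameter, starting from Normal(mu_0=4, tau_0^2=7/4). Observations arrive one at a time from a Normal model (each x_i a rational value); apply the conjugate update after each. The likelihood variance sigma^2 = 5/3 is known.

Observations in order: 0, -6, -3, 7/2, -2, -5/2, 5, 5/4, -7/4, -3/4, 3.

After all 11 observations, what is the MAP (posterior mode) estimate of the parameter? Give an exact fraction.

47/1004

obs 1: x=0 → posterior Normal(80/41, 35/41)
obs 2: x=-6 → posterior Normal(-23/31, 35/62)
obs 3: x=-3 → posterior Normal(-109/83, 35/83)
obs 4: x=7/2 → posterior Normal(-71/208, 35/104)
obs 5: x=-2 → posterior Normal(-31/50, 7/25)
obs 6: x=-5/2 → posterior Normal(-65/73, 35/146)
obs 7: x=5 → posterior Normal(-25/167, 35/167)
obs 8: x=5/4 → posterior Normal(5/752, 35/188)
obs 9: x=-7/4 → posterior Normal(-71/418, 35/209)
obs 10: x=-3/4 → posterior Normal(-41/184, 7/46)
obs 11: x=3 → posterior Normal(47/1004, 35/251)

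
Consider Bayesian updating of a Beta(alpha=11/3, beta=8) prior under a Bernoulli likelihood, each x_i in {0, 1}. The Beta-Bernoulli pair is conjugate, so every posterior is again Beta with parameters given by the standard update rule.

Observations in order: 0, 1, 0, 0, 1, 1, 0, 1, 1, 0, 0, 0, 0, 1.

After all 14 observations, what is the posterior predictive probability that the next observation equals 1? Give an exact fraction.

29/77

obs 1: x=0 → posterior Beta(11/3, 9)
obs 2: x=1 → posterior Beta(14/3, 9)
obs 3: x=0 → posterior Beta(14/3, 10)
obs 4: x=0 → posterior Beta(14/3, 11)
obs 5: x=1 → posterior Beta(17/3, 11)
obs 6: x=1 → posterior Beta(20/3, 11)
obs 7: x=0 → posterior Beta(20/3, 12)
obs 8: x=1 → posterior Beta(23/3, 12)
obs 9: x=1 → posterior Beta(26/3, 12)
obs 10: x=0 → posterior Beta(26/3, 13)
obs 11: x=0 → posterior Beta(26/3, 14)
obs 12: x=0 → posterior Beta(26/3, 15)
obs 13: x=0 → posterior Beta(26/3, 16)
obs 14: x=1 → posterior Beta(29/3, 16)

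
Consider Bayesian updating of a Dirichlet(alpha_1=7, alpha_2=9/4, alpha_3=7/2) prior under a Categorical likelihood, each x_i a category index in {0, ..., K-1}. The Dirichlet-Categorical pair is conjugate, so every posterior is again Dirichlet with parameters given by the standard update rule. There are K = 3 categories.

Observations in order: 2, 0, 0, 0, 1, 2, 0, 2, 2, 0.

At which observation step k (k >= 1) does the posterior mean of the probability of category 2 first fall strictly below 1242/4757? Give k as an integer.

obs 1: x=2 → posterior Dirichlet(7, 9/4, 9/2)
obs 2: x=0 → posterior Dirichlet(8, 9/4, 9/2)
obs 3: x=0 → posterior Dirichlet(9, 9/4, 9/2)
obs 4: x=0 → posterior Dirichlet(10, 9/4, 9/2)
obs 5: x=1 → posterior Dirichlet(10, 13/4, 9/2)
obs 6: x=2 → posterior Dirichlet(10, 13/4, 11/2)
obs 7: x=0 → posterior Dirichlet(11, 13/4, 11/2)
obs 8: x=2 → posterior Dirichlet(11, 13/4, 13/2)
obs 9: x=2 → posterior Dirichlet(11, 13/4, 15/2)
obs 10: x=0 → posterior Dirichlet(12, 13/4, 15/2)

k = 5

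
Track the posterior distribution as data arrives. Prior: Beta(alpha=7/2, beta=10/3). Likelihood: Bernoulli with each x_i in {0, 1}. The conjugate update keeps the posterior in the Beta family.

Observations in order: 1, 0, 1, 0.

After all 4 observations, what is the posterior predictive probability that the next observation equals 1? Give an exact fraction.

33/65

obs 1: x=1 → posterior Beta(9/2, 10/3)
obs 2: x=0 → posterior Beta(9/2, 13/3)
obs 3: x=1 → posterior Beta(11/2, 13/3)
obs 4: x=0 → posterior Beta(11/2, 16/3)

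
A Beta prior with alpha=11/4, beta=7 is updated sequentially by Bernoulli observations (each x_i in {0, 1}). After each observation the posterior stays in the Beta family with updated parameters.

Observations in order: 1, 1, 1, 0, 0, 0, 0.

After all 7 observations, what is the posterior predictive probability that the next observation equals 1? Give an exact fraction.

23/67

obs 1: x=1 → posterior Beta(15/4, 7)
obs 2: x=1 → posterior Beta(19/4, 7)
obs 3: x=1 → posterior Beta(23/4, 7)
obs 4: x=0 → posterior Beta(23/4, 8)
obs 5: x=0 → posterior Beta(23/4, 9)
obs 6: x=0 → posterior Beta(23/4, 10)
obs 7: x=0 → posterior Beta(23/4, 11)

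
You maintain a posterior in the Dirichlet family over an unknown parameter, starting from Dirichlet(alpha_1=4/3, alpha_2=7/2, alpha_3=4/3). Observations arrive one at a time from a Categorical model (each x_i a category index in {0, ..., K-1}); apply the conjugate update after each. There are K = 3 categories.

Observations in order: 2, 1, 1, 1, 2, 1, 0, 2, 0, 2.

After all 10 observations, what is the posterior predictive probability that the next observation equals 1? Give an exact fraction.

45/97

obs 1: x=2 → posterior Dirichlet(4/3, 7/2, 7/3)
obs 2: x=1 → posterior Dirichlet(4/3, 9/2, 7/3)
obs 3: x=1 → posterior Dirichlet(4/3, 11/2, 7/3)
obs 4: x=1 → posterior Dirichlet(4/3, 13/2, 7/3)
obs 5: x=2 → posterior Dirichlet(4/3, 13/2, 10/3)
obs 6: x=1 → posterior Dirichlet(4/3, 15/2, 10/3)
obs 7: x=0 → posterior Dirichlet(7/3, 15/2, 10/3)
obs 8: x=2 → posterior Dirichlet(7/3, 15/2, 13/3)
obs 9: x=0 → posterior Dirichlet(10/3, 15/2, 13/3)
obs 10: x=2 → posterior Dirichlet(10/3, 15/2, 16/3)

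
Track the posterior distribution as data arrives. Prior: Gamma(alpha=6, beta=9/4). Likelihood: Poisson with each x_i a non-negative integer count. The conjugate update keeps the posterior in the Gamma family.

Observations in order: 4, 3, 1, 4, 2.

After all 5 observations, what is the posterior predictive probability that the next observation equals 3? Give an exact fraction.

obs 1: x=4 → posterior Gamma(10, 13/4)
obs 2: x=3 → posterior Gamma(13, 17/4)
obs 3: x=1 → posterior Gamma(14, 21/4)
obs 4: x=4 → posterior Gamma(18, 25/4)
obs 5: x=2 → posterior Gamma(20, 29/4)

1585871402313943388652168297992960/7663513592534720230885339514854467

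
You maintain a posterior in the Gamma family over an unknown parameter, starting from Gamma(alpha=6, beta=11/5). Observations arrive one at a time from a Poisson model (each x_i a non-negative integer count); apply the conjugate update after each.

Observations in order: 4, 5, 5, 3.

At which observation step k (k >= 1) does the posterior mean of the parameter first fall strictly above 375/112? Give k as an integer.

k = 2

obs 1: x=4 → posterior Gamma(10, 16/5)
obs 2: x=5 → posterior Gamma(15, 21/5)
obs 3: x=5 → posterior Gamma(20, 26/5)
obs 4: x=3 → posterior Gamma(23, 31/5)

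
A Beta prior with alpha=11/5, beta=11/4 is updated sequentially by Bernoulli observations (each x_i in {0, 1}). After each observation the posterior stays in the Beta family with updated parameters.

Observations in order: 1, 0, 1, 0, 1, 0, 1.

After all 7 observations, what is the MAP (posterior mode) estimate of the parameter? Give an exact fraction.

104/199

obs 1: x=1 → posterior Beta(16/5, 11/4)
obs 2: x=0 → posterior Beta(16/5, 15/4)
obs 3: x=1 → posterior Beta(21/5, 15/4)
obs 4: x=0 → posterior Beta(21/5, 19/4)
obs 5: x=1 → posterior Beta(26/5, 19/4)
obs 6: x=0 → posterior Beta(26/5, 23/4)
obs 7: x=1 → posterior Beta(31/5, 23/4)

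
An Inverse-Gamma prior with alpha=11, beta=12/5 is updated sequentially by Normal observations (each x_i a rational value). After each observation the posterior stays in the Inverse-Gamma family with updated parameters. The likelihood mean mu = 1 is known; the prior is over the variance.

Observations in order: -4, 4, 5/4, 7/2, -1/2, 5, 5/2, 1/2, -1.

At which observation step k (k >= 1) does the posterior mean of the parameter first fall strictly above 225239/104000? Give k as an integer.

k = 6

obs 1: x=-4 → posterior Inverse-Gamma(23/2, 149/10)
obs 2: x=4 → posterior Inverse-Gamma(12, 97/5)
obs 3: x=5/4 → posterior Inverse-Gamma(25/2, 3109/160)
obs 4: x=7/2 → posterior Inverse-Gamma(13, 3609/160)
obs 5: x=-1/2 → posterior Inverse-Gamma(27/2, 3789/160)
obs 6: x=5 → posterior Inverse-Gamma(14, 5069/160)
obs 7: x=5/2 → posterior Inverse-Gamma(29/2, 5249/160)
obs 8: x=1/2 → posterior Inverse-Gamma(15, 5269/160)
obs 9: x=-1 → posterior Inverse-Gamma(31/2, 5589/160)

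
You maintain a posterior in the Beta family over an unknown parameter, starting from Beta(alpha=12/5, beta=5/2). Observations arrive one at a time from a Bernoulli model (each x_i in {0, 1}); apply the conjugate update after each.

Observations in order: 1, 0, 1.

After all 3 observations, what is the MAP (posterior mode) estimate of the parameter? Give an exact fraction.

34/59

obs 1: x=1 → posterior Beta(17/5, 5/2)
obs 2: x=0 → posterior Beta(17/5, 7/2)
obs 3: x=1 → posterior Beta(22/5, 7/2)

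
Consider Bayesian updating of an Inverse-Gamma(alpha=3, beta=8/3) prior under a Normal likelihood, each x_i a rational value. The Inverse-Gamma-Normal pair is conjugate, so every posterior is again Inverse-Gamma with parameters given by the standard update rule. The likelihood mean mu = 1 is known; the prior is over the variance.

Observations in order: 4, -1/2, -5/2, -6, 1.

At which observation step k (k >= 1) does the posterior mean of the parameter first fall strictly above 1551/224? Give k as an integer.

k = 4

obs 1: x=4 → posterior Inverse-Gamma(7/2, 43/6)
obs 2: x=-1/2 → posterior Inverse-Gamma(4, 199/24)
obs 3: x=-5/2 → posterior Inverse-Gamma(9/2, 173/12)
obs 4: x=-6 → posterior Inverse-Gamma(5, 467/12)
obs 5: x=1 → posterior Inverse-Gamma(11/2, 467/12)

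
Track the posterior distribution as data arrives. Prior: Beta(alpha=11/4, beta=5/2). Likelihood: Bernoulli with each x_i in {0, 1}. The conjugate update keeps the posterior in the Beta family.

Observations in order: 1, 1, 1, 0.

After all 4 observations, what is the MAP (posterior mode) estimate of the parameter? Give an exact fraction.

obs 1: x=1 → posterior Beta(15/4, 5/2)
obs 2: x=1 → posterior Beta(19/4, 5/2)
obs 3: x=1 → posterior Beta(23/4, 5/2)
obs 4: x=0 → posterior Beta(23/4, 7/2)

19/29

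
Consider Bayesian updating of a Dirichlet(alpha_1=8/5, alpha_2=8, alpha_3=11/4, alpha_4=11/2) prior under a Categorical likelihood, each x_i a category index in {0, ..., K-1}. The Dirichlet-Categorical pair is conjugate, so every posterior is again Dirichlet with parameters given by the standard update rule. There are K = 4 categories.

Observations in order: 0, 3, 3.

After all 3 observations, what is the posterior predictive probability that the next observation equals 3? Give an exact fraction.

obs 1: x=0 → posterior Dirichlet(13/5, 8, 11/4, 11/2)
obs 2: x=3 → posterior Dirichlet(13/5, 8, 11/4, 13/2)
obs 3: x=3 → posterior Dirichlet(13/5, 8, 11/4, 15/2)

50/139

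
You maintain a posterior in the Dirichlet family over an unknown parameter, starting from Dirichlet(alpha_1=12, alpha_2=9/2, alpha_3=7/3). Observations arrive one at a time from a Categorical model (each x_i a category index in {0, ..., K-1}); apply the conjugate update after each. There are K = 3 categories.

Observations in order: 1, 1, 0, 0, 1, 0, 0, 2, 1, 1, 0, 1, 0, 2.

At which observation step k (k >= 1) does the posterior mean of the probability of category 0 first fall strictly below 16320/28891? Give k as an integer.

k = 10

obs 1: x=1 → posterior Dirichlet(12, 11/2, 7/3)
obs 2: x=1 → posterior Dirichlet(12, 13/2, 7/3)
obs 3: x=0 → posterior Dirichlet(13, 13/2, 7/3)
obs 4: x=0 → posterior Dirichlet(14, 13/2, 7/3)
obs 5: x=1 → posterior Dirichlet(14, 15/2, 7/3)
obs 6: x=0 → posterior Dirichlet(15, 15/2, 7/3)
obs 7: x=0 → posterior Dirichlet(16, 15/2, 7/3)
obs 8: x=2 → posterior Dirichlet(16, 15/2, 10/3)
obs 9: x=1 → posterior Dirichlet(16, 17/2, 10/3)
obs 10: x=1 → posterior Dirichlet(16, 19/2, 10/3)
obs 11: x=0 → posterior Dirichlet(17, 19/2, 10/3)
obs 12: x=1 → posterior Dirichlet(17, 21/2, 10/3)
obs 13: x=0 → posterior Dirichlet(18, 21/2, 10/3)
obs 14: x=2 → posterior Dirichlet(18, 21/2, 13/3)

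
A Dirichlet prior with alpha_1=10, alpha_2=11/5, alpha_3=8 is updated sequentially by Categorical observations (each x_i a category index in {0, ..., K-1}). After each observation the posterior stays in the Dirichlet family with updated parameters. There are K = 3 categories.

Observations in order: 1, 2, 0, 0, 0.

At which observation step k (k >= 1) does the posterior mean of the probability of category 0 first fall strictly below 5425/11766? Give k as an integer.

k = 2

obs 1: x=1 → posterior Dirichlet(10, 16/5, 8)
obs 2: x=2 → posterior Dirichlet(10, 16/5, 9)
obs 3: x=0 → posterior Dirichlet(11, 16/5, 9)
obs 4: x=0 → posterior Dirichlet(12, 16/5, 9)
obs 5: x=0 → posterior Dirichlet(13, 16/5, 9)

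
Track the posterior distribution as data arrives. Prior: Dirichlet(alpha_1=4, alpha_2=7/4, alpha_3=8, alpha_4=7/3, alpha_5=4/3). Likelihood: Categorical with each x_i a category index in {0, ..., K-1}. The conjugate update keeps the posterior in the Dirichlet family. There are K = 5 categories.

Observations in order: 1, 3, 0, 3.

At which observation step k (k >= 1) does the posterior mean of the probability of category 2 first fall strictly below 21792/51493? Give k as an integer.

k = 2

obs 1: x=1 → posterior Dirichlet(4, 11/4, 8, 7/3, 4/3)
obs 2: x=3 → posterior Dirichlet(4, 11/4, 8, 10/3, 4/3)
obs 3: x=0 → posterior Dirichlet(5, 11/4, 8, 10/3, 4/3)
obs 4: x=3 → posterior Dirichlet(5, 11/4, 8, 13/3, 4/3)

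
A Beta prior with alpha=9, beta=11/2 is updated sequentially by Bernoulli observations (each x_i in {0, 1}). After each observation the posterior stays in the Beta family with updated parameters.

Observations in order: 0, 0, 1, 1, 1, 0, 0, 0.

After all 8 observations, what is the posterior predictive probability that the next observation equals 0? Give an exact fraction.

obs 1: x=0 → posterior Beta(9, 13/2)
obs 2: x=0 → posterior Beta(9, 15/2)
obs 3: x=1 → posterior Beta(10, 15/2)
obs 4: x=1 → posterior Beta(11, 15/2)
obs 5: x=1 → posterior Beta(12, 15/2)
obs 6: x=0 → posterior Beta(12, 17/2)
obs 7: x=0 → posterior Beta(12, 19/2)
obs 8: x=0 → posterior Beta(12, 21/2)

7/15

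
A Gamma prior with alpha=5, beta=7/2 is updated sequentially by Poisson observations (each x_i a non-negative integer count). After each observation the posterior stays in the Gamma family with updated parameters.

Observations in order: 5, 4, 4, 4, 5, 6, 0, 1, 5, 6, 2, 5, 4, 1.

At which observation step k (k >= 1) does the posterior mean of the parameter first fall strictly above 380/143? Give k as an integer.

k = 3

obs 1: x=5 → posterior Gamma(10, 9/2)
obs 2: x=4 → posterior Gamma(14, 11/2)
obs 3: x=4 → posterior Gamma(18, 13/2)
obs 4: x=4 → posterior Gamma(22, 15/2)
obs 5: x=5 → posterior Gamma(27, 17/2)
obs 6: x=6 → posterior Gamma(33, 19/2)
obs 7: x=0 → posterior Gamma(33, 21/2)
obs 8: x=1 → posterior Gamma(34, 23/2)
obs 9: x=5 → posterior Gamma(39, 25/2)
obs 10: x=6 → posterior Gamma(45, 27/2)
obs 11: x=2 → posterior Gamma(47, 29/2)
obs 12: x=5 → posterior Gamma(52, 31/2)
obs 13: x=4 → posterior Gamma(56, 33/2)
obs 14: x=1 → posterior Gamma(57, 35/2)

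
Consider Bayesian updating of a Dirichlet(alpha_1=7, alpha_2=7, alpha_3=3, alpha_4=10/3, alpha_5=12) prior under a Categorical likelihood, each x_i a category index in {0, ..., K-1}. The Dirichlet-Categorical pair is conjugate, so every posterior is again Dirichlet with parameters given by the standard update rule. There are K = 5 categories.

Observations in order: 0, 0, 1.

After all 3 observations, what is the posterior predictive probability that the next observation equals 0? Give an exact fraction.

27/106

obs 1: x=0 → posterior Dirichlet(8, 7, 3, 10/3, 12)
obs 2: x=0 → posterior Dirichlet(9, 7, 3, 10/3, 12)
obs 3: x=1 → posterior Dirichlet(9, 8, 3, 10/3, 12)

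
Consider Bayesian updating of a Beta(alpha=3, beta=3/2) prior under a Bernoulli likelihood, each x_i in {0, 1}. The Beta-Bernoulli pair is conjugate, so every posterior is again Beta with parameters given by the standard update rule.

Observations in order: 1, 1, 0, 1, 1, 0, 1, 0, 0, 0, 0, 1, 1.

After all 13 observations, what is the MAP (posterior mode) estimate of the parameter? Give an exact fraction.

18/31

obs 1: x=1 → posterior Beta(4, 3/2)
obs 2: x=1 → posterior Beta(5, 3/2)
obs 3: x=0 → posterior Beta(5, 5/2)
obs 4: x=1 → posterior Beta(6, 5/2)
obs 5: x=1 → posterior Beta(7, 5/2)
obs 6: x=0 → posterior Beta(7, 7/2)
obs 7: x=1 → posterior Beta(8, 7/2)
obs 8: x=0 → posterior Beta(8, 9/2)
obs 9: x=0 → posterior Beta(8, 11/2)
obs 10: x=0 → posterior Beta(8, 13/2)
obs 11: x=0 → posterior Beta(8, 15/2)
obs 12: x=1 → posterior Beta(9, 15/2)
obs 13: x=1 → posterior Beta(10, 15/2)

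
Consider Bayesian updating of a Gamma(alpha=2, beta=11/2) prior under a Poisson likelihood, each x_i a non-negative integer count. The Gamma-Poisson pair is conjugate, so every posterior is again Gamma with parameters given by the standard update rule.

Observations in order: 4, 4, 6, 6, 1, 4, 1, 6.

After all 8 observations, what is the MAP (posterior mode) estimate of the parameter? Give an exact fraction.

22/9

obs 1: x=4 → posterior Gamma(6, 13/2)
obs 2: x=4 → posterior Gamma(10, 15/2)
obs 3: x=6 → posterior Gamma(16, 17/2)
obs 4: x=6 → posterior Gamma(22, 19/2)
obs 5: x=1 → posterior Gamma(23, 21/2)
obs 6: x=4 → posterior Gamma(27, 23/2)
obs 7: x=1 → posterior Gamma(28, 25/2)
obs 8: x=6 → posterior Gamma(34, 27/2)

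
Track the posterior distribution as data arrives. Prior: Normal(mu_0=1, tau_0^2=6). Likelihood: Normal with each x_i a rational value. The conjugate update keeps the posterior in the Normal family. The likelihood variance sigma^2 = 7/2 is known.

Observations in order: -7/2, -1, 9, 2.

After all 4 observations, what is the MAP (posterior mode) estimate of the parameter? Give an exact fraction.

obs 1: x=-7/2 → posterior Normal(-35/19, 42/19)
obs 2: x=-1 → posterior Normal(-47/31, 42/31)
obs 3: x=9 → posterior Normal(61/43, 42/43)
obs 4: x=2 → posterior Normal(17/11, 42/55)

17/11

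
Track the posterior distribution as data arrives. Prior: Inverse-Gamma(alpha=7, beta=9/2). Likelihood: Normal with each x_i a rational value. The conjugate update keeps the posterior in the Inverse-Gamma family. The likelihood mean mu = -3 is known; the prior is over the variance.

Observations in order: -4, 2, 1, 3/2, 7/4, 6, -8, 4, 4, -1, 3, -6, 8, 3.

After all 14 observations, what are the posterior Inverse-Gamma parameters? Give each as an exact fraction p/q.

alpha=14, beta=8061/32

obs 1: x=-4 → posterior Inverse-Gamma(15/2, 5)
obs 2: x=2 → posterior Inverse-Gamma(8, 35/2)
obs 3: x=1 → posterior Inverse-Gamma(17/2, 51/2)
obs 4: x=3/2 → posterior Inverse-Gamma(9, 285/8)
obs 5: x=7/4 → posterior Inverse-Gamma(19/2, 1501/32)
obs 6: x=6 → posterior Inverse-Gamma(10, 2797/32)
obs 7: x=-8 → posterior Inverse-Gamma(21/2, 3197/32)
obs 8: x=4 → posterior Inverse-Gamma(11, 3981/32)
obs 9: x=4 → posterior Inverse-Gamma(23/2, 4765/32)
obs 10: x=-1 → posterior Inverse-Gamma(12, 4829/32)
obs 11: x=3 → posterior Inverse-Gamma(25/2, 5405/32)
obs 12: x=-6 → posterior Inverse-Gamma(13, 5549/32)
obs 13: x=8 → posterior Inverse-Gamma(27/2, 7485/32)
obs 14: x=3 → posterior Inverse-Gamma(14, 8061/32)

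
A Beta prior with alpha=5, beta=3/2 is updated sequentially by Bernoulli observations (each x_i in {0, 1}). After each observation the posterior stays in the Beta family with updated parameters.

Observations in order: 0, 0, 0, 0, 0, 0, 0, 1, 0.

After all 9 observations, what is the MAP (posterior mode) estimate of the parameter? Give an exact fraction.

10/27

obs 1: x=0 → posterior Beta(5, 5/2)
obs 2: x=0 → posterior Beta(5, 7/2)
obs 3: x=0 → posterior Beta(5, 9/2)
obs 4: x=0 → posterior Beta(5, 11/2)
obs 5: x=0 → posterior Beta(5, 13/2)
obs 6: x=0 → posterior Beta(5, 15/2)
obs 7: x=0 → posterior Beta(5, 17/2)
obs 8: x=1 → posterior Beta(6, 17/2)
obs 9: x=0 → posterior Beta(6, 19/2)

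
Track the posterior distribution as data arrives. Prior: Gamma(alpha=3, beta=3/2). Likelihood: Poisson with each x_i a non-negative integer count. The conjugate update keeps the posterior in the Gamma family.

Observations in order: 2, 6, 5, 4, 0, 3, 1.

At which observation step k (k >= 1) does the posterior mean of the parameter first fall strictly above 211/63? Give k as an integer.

k = 3

obs 1: x=2 → posterior Gamma(5, 5/2)
obs 2: x=6 → posterior Gamma(11, 7/2)
obs 3: x=5 → posterior Gamma(16, 9/2)
obs 4: x=4 → posterior Gamma(20, 11/2)
obs 5: x=0 → posterior Gamma(20, 13/2)
obs 6: x=3 → posterior Gamma(23, 15/2)
obs 7: x=1 → posterior Gamma(24, 17/2)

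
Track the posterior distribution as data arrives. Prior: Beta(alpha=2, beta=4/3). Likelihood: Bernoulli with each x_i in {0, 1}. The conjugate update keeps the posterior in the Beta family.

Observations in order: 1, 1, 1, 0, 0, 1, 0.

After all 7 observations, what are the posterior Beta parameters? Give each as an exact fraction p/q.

obs 1: x=1 → posterior Beta(3, 4/3)
obs 2: x=1 → posterior Beta(4, 4/3)
obs 3: x=1 → posterior Beta(5, 4/3)
obs 4: x=0 → posterior Beta(5, 7/3)
obs 5: x=0 → posterior Beta(5, 10/3)
obs 6: x=1 → posterior Beta(6, 10/3)
obs 7: x=0 → posterior Beta(6, 13/3)

alpha=6, beta=13/3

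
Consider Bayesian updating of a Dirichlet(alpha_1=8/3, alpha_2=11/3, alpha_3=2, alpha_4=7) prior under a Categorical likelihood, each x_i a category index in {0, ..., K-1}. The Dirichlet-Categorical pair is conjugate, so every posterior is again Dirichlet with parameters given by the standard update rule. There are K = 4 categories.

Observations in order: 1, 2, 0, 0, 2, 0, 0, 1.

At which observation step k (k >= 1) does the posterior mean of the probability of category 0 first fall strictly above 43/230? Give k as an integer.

k = 3

obs 1: x=1 → posterior Dirichlet(8/3, 14/3, 2, 7)
obs 2: x=2 → posterior Dirichlet(8/3, 14/3, 3, 7)
obs 3: x=0 → posterior Dirichlet(11/3, 14/3, 3, 7)
obs 4: x=0 → posterior Dirichlet(14/3, 14/3, 3, 7)
obs 5: x=2 → posterior Dirichlet(14/3, 14/3, 4, 7)
obs 6: x=0 → posterior Dirichlet(17/3, 14/3, 4, 7)
obs 7: x=0 → posterior Dirichlet(20/3, 14/3, 4, 7)
obs 8: x=1 → posterior Dirichlet(20/3, 17/3, 4, 7)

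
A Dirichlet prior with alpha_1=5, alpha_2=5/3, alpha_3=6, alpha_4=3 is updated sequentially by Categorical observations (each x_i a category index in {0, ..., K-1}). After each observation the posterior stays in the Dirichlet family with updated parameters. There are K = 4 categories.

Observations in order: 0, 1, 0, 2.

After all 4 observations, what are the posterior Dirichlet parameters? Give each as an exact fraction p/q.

alpha_1=7, alpha_2=8/3, alpha_3=7, alpha_4=3

obs 1: x=0 → posterior Dirichlet(6, 5/3, 6, 3)
obs 2: x=1 → posterior Dirichlet(6, 8/3, 6, 3)
obs 3: x=0 → posterior Dirichlet(7, 8/3, 6, 3)
obs 4: x=2 → posterior Dirichlet(7, 8/3, 7, 3)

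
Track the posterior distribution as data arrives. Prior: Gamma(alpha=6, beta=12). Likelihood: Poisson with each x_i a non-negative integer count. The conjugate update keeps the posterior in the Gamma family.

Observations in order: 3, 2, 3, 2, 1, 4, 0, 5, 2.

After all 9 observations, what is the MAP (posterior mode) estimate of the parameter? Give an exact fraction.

9/7

obs 1: x=3 → posterior Gamma(9, 13)
obs 2: x=2 → posterior Gamma(11, 14)
obs 3: x=3 → posterior Gamma(14, 15)
obs 4: x=2 → posterior Gamma(16, 16)
obs 5: x=1 → posterior Gamma(17, 17)
obs 6: x=4 → posterior Gamma(21, 18)
obs 7: x=0 → posterior Gamma(21, 19)
obs 8: x=5 → posterior Gamma(26, 20)
obs 9: x=2 → posterior Gamma(28, 21)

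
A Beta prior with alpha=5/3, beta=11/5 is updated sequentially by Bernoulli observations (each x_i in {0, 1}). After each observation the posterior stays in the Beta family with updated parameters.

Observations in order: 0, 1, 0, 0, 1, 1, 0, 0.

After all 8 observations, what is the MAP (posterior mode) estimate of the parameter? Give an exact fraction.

obs 1: x=0 → posterior Beta(5/3, 16/5)
obs 2: x=1 → posterior Beta(8/3, 16/5)
obs 3: x=0 → posterior Beta(8/3, 21/5)
obs 4: x=0 → posterior Beta(8/3, 26/5)
obs 5: x=1 → posterior Beta(11/3, 26/5)
obs 6: x=1 → posterior Beta(14/3, 26/5)
obs 7: x=0 → posterior Beta(14/3, 31/5)
obs 8: x=0 → posterior Beta(14/3, 36/5)

55/148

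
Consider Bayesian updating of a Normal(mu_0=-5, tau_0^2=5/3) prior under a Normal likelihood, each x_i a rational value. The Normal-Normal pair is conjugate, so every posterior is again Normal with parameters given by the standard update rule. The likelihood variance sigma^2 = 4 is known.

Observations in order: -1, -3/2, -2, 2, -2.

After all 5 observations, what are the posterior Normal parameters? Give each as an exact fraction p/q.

mu_0=-165/74, tau_0^2=20/37

obs 1: x=-1 → posterior Normal(-65/17, 20/17)
obs 2: x=-3/2 → posterior Normal(-145/44, 10/11)
obs 3: x=-2 → posterior Normal(-55/18, 20/27)
obs 4: x=2 → posterior Normal(-145/64, 5/8)
obs 5: x=-2 → posterior Normal(-165/74, 20/37)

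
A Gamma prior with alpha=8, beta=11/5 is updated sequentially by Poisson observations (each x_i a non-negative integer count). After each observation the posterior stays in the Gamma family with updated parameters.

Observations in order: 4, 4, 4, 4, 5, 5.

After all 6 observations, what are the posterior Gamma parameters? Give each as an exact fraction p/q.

obs 1: x=4 → posterior Gamma(12, 16/5)
obs 2: x=4 → posterior Gamma(16, 21/5)
obs 3: x=4 → posterior Gamma(20, 26/5)
obs 4: x=4 → posterior Gamma(24, 31/5)
obs 5: x=5 → posterior Gamma(29, 36/5)
obs 6: x=5 → posterior Gamma(34, 41/5)

alpha=34, beta=41/5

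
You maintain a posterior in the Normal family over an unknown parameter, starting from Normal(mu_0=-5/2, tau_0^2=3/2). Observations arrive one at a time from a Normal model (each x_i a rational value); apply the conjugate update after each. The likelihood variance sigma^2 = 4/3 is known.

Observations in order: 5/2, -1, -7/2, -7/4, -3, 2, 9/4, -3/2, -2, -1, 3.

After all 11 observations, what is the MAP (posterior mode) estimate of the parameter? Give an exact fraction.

obs 1: x=5/2 → posterior Normal(5/34, 12/17)
obs 2: x=-1 → posterior Normal(-1/4, 6/13)
obs 3: x=-7/2 → posterior Normal(-38/35, 12/35)
obs 4: x=-7/4 → posterior Normal(-215/176, 3/11)
obs 5: x=-3 → posterior Normal(-323/212, 12/53)
obs 6: x=2 → posterior Normal(-251/248, 6/31)
obs 7: x=9/4 → posterior Normal(-85/142, 12/71)
obs 8: x=-3/2 → posterior Normal(-7/10, 3/20)
obs 9: x=-2 → posterior Normal(-74/89, 12/89)
obs 10: x=-1 → posterior Normal(-83/98, 6/49)
obs 11: x=3 → posterior Normal(-56/107, 12/107)

-56/107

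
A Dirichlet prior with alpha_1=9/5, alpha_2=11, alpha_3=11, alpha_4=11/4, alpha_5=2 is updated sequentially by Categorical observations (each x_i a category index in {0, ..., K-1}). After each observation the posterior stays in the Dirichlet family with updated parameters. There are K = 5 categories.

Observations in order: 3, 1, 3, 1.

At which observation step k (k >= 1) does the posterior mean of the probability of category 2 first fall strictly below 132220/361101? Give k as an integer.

obs 1: x=3 → posterior Dirichlet(9/5, 11, 11, 15/4, 2)
obs 2: x=1 → posterior Dirichlet(9/5, 12, 11, 15/4, 2)
obs 3: x=3 → posterior Dirichlet(9/5, 12, 11, 19/4, 2)
obs 4: x=1 → posterior Dirichlet(9/5, 13, 11, 19/4, 2)

k = 2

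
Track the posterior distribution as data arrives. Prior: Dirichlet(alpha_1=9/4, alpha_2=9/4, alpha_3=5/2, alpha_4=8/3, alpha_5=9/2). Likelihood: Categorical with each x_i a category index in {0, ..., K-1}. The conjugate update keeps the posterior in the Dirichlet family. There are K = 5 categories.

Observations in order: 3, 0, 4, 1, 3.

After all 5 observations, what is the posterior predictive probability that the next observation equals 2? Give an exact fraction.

obs 1: x=3 → posterior Dirichlet(9/4, 9/4, 5/2, 11/3, 9/2)
obs 2: x=0 → posterior Dirichlet(13/4, 9/4, 5/2, 11/3, 9/2)
obs 3: x=4 → posterior Dirichlet(13/4, 9/4, 5/2, 11/3, 11/2)
obs 4: x=1 → posterior Dirichlet(13/4, 13/4, 5/2, 11/3, 11/2)
obs 5: x=3 → posterior Dirichlet(13/4, 13/4, 5/2, 14/3, 11/2)

3/23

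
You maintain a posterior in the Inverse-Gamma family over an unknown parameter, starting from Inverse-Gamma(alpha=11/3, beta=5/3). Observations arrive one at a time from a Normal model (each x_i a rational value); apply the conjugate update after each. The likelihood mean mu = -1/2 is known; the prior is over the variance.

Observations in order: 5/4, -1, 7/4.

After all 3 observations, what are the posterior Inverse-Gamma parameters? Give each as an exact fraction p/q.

alpha=31/6, beta=281/48

obs 1: x=5/4 → posterior Inverse-Gamma(25/6, 307/96)
obs 2: x=-1 → posterior Inverse-Gamma(14/3, 319/96)
obs 3: x=7/4 → posterior Inverse-Gamma(31/6, 281/48)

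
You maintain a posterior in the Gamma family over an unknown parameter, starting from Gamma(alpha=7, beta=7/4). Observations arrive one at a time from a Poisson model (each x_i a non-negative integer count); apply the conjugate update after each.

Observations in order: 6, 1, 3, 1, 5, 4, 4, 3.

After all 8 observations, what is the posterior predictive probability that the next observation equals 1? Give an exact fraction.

obs 1: x=6 → posterior Gamma(13, 11/4)
obs 2: x=1 → posterior Gamma(14, 15/4)
obs 3: x=3 → posterior Gamma(17, 19/4)
obs 4: x=1 → posterior Gamma(18, 23/4)
obs 5: x=5 → posterior Gamma(23, 27/4)
obs 6: x=4 → posterior Gamma(27, 31/4)
obs 7: x=4 → posterior Gamma(31, 35/4)
obs 8: x=3 → posterior Gamma(34, 39/4)

169720986437814562204219347655155266609860690587130912776/1483870309808728944293459867559015029179679627633326572307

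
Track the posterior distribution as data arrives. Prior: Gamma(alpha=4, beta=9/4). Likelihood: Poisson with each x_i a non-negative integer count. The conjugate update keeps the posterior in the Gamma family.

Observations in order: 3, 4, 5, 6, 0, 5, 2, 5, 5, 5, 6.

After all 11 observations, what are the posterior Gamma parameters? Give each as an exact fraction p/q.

alpha=50, beta=53/4

obs 1: x=3 → posterior Gamma(7, 13/4)
obs 2: x=4 → posterior Gamma(11, 17/4)
obs 3: x=5 → posterior Gamma(16, 21/4)
obs 4: x=6 → posterior Gamma(22, 25/4)
obs 5: x=0 → posterior Gamma(22, 29/4)
obs 6: x=5 → posterior Gamma(27, 33/4)
obs 7: x=2 → posterior Gamma(29, 37/4)
obs 8: x=5 → posterior Gamma(34, 41/4)
obs 9: x=5 → posterior Gamma(39, 45/4)
obs 10: x=5 → posterior Gamma(44, 49/4)
obs 11: x=6 → posterior Gamma(50, 53/4)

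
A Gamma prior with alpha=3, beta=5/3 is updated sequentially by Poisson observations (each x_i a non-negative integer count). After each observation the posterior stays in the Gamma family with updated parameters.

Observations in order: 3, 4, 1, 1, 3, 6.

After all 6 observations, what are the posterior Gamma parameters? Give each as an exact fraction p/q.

alpha=21, beta=23/3

obs 1: x=3 → posterior Gamma(6, 8/3)
obs 2: x=4 → posterior Gamma(10, 11/3)
obs 3: x=1 → posterior Gamma(11, 14/3)
obs 4: x=1 → posterior Gamma(12, 17/3)
obs 5: x=3 → posterior Gamma(15, 20/3)
obs 6: x=6 → posterior Gamma(21, 23/3)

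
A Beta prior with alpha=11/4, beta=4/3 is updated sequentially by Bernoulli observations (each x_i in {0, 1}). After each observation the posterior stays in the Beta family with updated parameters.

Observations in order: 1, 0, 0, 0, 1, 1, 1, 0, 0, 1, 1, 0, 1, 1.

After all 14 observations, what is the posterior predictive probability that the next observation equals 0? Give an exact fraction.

88/217

obs 1: x=1 → posterior Beta(15/4, 4/3)
obs 2: x=0 → posterior Beta(15/4, 7/3)
obs 3: x=0 → posterior Beta(15/4, 10/3)
obs 4: x=0 → posterior Beta(15/4, 13/3)
obs 5: x=1 → posterior Beta(19/4, 13/3)
obs 6: x=1 → posterior Beta(23/4, 13/3)
obs 7: x=1 → posterior Beta(27/4, 13/3)
obs 8: x=0 → posterior Beta(27/4, 16/3)
obs 9: x=0 → posterior Beta(27/4, 19/3)
obs 10: x=1 → posterior Beta(31/4, 19/3)
obs 11: x=1 → posterior Beta(35/4, 19/3)
obs 12: x=0 → posterior Beta(35/4, 22/3)
obs 13: x=1 → posterior Beta(39/4, 22/3)
obs 14: x=1 → posterior Beta(43/4, 22/3)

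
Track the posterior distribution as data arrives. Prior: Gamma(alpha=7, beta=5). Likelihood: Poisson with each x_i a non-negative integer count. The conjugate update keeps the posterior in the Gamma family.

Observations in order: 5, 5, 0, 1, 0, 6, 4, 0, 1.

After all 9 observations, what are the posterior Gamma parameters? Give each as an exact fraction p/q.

obs 1: x=5 → posterior Gamma(12, 6)
obs 2: x=5 → posterior Gamma(17, 7)
obs 3: x=0 → posterior Gamma(17, 8)
obs 4: x=1 → posterior Gamma(18, 9)
obs 5: x=0 → posterior Gamma(18, 10)
obs 6: x=6 → posterior Gamma(24, 11)
obs 7: x=4 → posterior Gamma(28, 12)
obs 8: x=0 → posterior Gamma(28, 13)
obs 9: x=1 → posterior Gamma(29, 14)

alpha=29, beta=14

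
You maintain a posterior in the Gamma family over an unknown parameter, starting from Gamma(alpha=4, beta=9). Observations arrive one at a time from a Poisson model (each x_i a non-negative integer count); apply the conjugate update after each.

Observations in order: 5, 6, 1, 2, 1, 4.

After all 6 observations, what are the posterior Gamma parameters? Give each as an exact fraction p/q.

alpha=23, beta=15

obs 1: x=5 → posterior Gamma(9, 10)
obs 2: x=6 → posterior Gamma(15, 11)
obs 3: x=1 → posterior Gamma(16, 12)
obs 4: x=2 → posterior Gamma(18, 13)
obs 5: x=1 → posterior Gamma(19, 14)
obs 6: x=4 → posterior Gamma(23, 15)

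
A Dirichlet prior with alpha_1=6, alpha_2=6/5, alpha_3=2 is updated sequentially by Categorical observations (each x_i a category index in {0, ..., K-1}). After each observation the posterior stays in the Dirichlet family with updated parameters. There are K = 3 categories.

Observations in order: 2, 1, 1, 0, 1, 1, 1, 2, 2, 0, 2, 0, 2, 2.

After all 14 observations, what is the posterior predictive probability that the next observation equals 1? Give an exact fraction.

31/116

obs 1: x=2 → posterior Dirichlet(6, 6/5, 3)
obs 2: x=1 → posterior Dirichlet(6, 11/5, 3)
obs 3: x=1 → posterior Dirichlet(6, 16/5, 3)
obs 4: x=0 → posterior Dirichlet(7, 16/5, 3)
obs 5: x=1 → posterior Dirichlet(7, 21/5, 3)
obs 6: x=1 → posterior Dirichlet(7, 26/5, 3)
obs 7: x=1 → posterior Dirichlet(7, 31/5, 3)
obs 8: x=2 → posterior Dirichlet(7, 31/5, 4)
obs 9: x=2 → posterior Dirichlet(7, 31/5, 5)
obs 10: x=0 → posterior Dirichlet(8, 31/5, 5)
obs 11: x=2 → posterior Dirichlet(8, 31/5, 6)
obs 12: x=0 → posterior Dirichlet(9, 31/5, 6)
obs 13: x=2 → posterior Dirichlet(9, 31/5, 7)
obs 14: x=2 → posterior Dirichlet(9, 31/5, 8)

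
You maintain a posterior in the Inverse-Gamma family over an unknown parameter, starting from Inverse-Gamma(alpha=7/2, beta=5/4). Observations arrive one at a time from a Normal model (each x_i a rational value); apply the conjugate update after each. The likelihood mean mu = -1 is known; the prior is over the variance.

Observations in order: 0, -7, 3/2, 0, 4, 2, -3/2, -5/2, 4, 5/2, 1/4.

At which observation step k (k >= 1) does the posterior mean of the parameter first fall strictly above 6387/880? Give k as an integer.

k = 6

obs 1: x=0 → posterior Inverse-Gamma(4, 7/4)
obs 2: x=-7 → posterior Inverse-Gamma(9/2, 79/4)
obs 3: x=3/2 → posterior Inverse-Gamma(5, 183/8)
obs 4: x=0 → posterior Inverse-Gamma(11/2, 187/8)
obs 5: x=4 → posterior Inverse-Gamma(6, 287/8)
obs 6: x=2 → posterior Inverse-Gamma(13/2, 323/8)
obs 7: x=-3/2 → posterior Inverse-Gamma(7, 81/2)
obs 8: x=-5/2 → posterior Inverse-Gamma(15/2, 333/8)
obs 9: x=4 → posterior Inverse-Gamma(8, 433/8)
obs 10: x=5/2 → posterior Inverse-Gamma(17/2, 241/4)
obs 11: x=1/4 → posterior Inverse-Gamma(9, 1953/32)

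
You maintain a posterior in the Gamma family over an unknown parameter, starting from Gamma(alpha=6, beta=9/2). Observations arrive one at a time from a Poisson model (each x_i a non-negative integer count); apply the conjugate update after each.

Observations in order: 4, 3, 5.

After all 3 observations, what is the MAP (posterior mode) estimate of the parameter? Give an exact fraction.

obs 1: x=4 → posterior Gamma(10, 11/2)
obs 2: x=3 → posterior Gamma(13, 13/2)
obs 3: x=5 → posterior Gamma(18, 15/2)

34/15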